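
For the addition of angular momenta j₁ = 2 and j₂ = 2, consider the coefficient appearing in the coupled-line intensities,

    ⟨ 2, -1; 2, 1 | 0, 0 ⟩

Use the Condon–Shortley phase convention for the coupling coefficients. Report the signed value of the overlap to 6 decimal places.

j₁+j₂−J=4  J+j₁−j₂=0  J−j₁+j₂=0  j₁+j₂+J+1=5
(j₁±m₁, j₂±m₂, J±M) = (1,3,3,1,0,0)
P² = 36/5
sum k=3..3:
  [3] −1/6 = -1/6
S = -1/6
C² = P²·S² = 1/5 ; C = -0.447214

−√(1/5) ≈ -0.447214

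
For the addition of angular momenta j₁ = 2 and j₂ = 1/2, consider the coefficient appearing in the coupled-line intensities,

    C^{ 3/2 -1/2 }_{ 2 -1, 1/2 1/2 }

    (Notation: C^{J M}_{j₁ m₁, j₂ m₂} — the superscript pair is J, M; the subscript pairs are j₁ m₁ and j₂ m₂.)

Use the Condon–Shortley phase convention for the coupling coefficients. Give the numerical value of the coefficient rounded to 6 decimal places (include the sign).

j₁+j₂−J=1  J+j₁−j₂=3  J−j₁+j₂=0  j₁+j₂+J+1=5
(j₁±m₁, j₂±m₂, J±M) = (1,3,1,0,1,2)
P² = 12/5
sum k=1..1:
  [1] −1/2 = -1/2
S = -1/2
C² = P²·S² = 3/5 ; C = -0.774597

−√(3/5) ≈ -0.774597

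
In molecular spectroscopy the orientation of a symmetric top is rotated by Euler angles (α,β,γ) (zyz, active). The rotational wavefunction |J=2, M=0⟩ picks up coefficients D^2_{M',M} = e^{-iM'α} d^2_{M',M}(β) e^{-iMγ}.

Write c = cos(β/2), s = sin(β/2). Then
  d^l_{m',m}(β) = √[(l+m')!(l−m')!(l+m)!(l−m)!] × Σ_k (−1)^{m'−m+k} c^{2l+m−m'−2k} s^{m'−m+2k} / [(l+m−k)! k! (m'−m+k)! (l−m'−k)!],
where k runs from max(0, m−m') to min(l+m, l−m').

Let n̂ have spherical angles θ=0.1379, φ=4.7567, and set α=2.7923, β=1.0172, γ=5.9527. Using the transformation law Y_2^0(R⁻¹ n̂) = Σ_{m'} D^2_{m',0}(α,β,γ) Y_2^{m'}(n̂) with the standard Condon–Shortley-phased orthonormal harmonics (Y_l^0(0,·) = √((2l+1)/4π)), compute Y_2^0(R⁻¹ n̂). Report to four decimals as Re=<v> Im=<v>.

Re=-0.1011 Im=0.0000

Need the full column D^2_{m',0} for m'=−2..2 at α=2.7923, β=1.0172, γ=5.9527.
cos(β/2)=0.873427, sin(β/2)=0.486955
d^2_{-2,0}: single k=2 term ⇒ +0.443105;  D = +0.339309-0.284976i
d^2_{-1,0}: k∈[1..2] ⇒ +0.794775 -0.247041 = +0.547735;  D = -0.514660+0.187453i
d^2_{0,0}: k∈[0..2] ⇒ +0.581978 -0.723587 +0.056228 = -0.085381;  D = -0.085381+0.000000i
d^2_{1,0}: k∈[0..1] ⇒ -0.794775 +0.247041 = -0.547735;  D = +0.514660+0.187453i
d^2_{2,0}: single k=0 term ⇒ +0.443105;  D = +0.339309+0.284976i
Y_2^{m'}(θ=0.1379,φ=4.7567) and Σ D·Y over m':
  (+0.3393-0.2850i)·(-0.0073+0.0006i)  (-0.5147+0.1875i)·(+0.0047+0.1051i)  (-0.0854+0.0000i)·(+0.6129+0.0000i)  (+0.5147+0.1875i)·(-0.0047+0.1051i)  (+0.3393+0.2850i)·(-0.0073-0.0006i)
Y_2^0(R⁻¹ n̂) = -0.101089+0.000000i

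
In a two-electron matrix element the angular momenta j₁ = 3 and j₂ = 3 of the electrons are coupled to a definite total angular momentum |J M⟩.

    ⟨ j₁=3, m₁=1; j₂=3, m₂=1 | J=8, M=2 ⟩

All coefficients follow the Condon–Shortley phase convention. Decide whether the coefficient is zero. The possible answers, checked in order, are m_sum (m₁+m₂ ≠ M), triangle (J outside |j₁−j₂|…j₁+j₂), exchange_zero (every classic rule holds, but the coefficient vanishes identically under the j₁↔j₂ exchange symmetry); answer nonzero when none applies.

triangle

m-sum: m₁+m₂ = 1+1 = 2, M = 2  ✓
triangle: need |j₁−j₂| ≤ J ≤ j₁+j₂, i.e. J ∈ [0, 6]; J = 8 is outside ✗ ⇒ coefficient is 0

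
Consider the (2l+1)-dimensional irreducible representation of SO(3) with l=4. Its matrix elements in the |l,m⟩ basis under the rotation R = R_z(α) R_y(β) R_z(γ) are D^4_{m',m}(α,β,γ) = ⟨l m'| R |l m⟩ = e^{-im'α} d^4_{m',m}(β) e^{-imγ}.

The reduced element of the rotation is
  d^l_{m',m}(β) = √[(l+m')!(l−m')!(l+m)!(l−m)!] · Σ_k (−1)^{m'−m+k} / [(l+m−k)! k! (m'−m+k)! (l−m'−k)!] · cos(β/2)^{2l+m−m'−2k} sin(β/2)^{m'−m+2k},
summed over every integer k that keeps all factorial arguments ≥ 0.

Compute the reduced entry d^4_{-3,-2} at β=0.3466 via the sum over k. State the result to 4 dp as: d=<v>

d^4_{-3,-2}(β=0.3466) via the finite sum:
c=cos(0.346600/2)=0.985021, s=sin(0.346600/2)=0.172434; N=√[1·5040·2·720]=2693.993318
The bounds max(0,m−m')=1 and min(l+m,l−m')=2 give 2 terms
  k=1: (−1)^0·2693.9933/(720)·0.9850^7·0.1724^1 = +0.580504
  k=2: (−1)^1·2693.9933/(240)·0.9850^5·0.1724^3 = -0.053368
d^4_{-3,-2}(0.3466) = +0.580504 -0.053368 = +0.527136

d=0.5271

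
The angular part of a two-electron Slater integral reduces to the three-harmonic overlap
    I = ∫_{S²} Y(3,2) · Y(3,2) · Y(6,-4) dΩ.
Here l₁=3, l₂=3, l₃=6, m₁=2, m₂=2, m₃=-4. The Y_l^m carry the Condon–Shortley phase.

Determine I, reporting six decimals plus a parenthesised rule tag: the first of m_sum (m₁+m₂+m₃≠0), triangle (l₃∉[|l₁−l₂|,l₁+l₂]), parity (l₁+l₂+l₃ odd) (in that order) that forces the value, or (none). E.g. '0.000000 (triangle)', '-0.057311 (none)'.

m-sum 0 ✓  L=12 even ✓  0≤6≤6 ✓
Π(2lᵢ+1) = 7×7×13 = 637
triangle coeff Δ(3,3,6) = 1/12012
Σ_t [0,0]: t=0:+1/1296 = 1/1296
(3j)²=100/3003 [(3 3 6; 0 0 0)], sign=+1
Σ_t [0,0]: t=0:+1/14400 = 1/14400
(3j)²=6/143 [(3 3 6; 2 2 -4)], sign=+1
⇒ 4πI² = 1400/1573
I = (+1)√(1400/1573/(4π)) = 0.26613055
No selection rule forces the value: the integral is nonzero (none).

0.266131 (none)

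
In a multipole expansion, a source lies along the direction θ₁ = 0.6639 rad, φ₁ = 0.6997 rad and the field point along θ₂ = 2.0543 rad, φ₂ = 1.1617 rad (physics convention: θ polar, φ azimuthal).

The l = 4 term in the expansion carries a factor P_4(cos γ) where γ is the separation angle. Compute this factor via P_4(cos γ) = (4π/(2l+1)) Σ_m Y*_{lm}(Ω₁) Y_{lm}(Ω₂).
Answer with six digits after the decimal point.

0.319956

Addition theorem: P_4(cos γ) = (4π/9) Σ_m Y*_{lm}(Ω₁) Y_{lm}(Ω₂), m = −4…4:
  [-4]  conj(Y_{4,-4})(Ω₁) = -0.06009 + 0.02144j ; Y_{4,-4}(Ω₂) = -0.01782 + 0.27134j ; Δ = -0.00475 - 0.01669j
  [-3]  conj(Y_{4,-3})(Ω₁) = -0.11626 + 0.19920j ; Y_{4,-3}(Ω₂) = 0.38025 - 0.13601j ; Δ = -0.01711 + 0.09156j
  [-2]  conj(Y_{4,-2})(Ω₁) = 0.07240 + 0.41829j ; Y_{4,-2}(Ω₂) = -0.09192 - 0.09816j ; Δ = 0.03440 - 0.04556j
  [-1]  conj(Y_{4,-1})(Ω₁) = 0.23574 + 0.19844j ; Y_{4,-1}(Ω₂) = 0.11519 - 0.26569j ; Δ = 0.07988 - 0.03978j
  [+0]  conj(Y_{4,0})(Ω₁) = -0.22658 + 0.00000j ; Y_{4,0}(Ω₂) = -0.19557 + 0.00000j ; Δ = 0.04431 + 0.00000j
  [+1]  conj(Y_{4,1})(Ω₁) = -0.23574 + 0.19844j ; Y_{4,1}(Ω₂) = -0.11519 - 0.26569j ; Δ = 0.07988 + 0.03978j
  [+2]  conj(Y_{4,2})(Ω₁) = 0.07240 - 0.41829j ; Y_{4,2}(Ω₂) = -0.09192 + 0.09816j ; Δ = 0.03440 + 0.04556j
  [+3]  conj(Y_{4,3})(Ω₁) = 0.11626 + 0.19920j ; Y_{4,3}(Ω₂) = -0.38025 - 0.13601j ; Δ = -0.01711 - 0.09156j
  [+4]  conj(Y_{4,4})(Ω₁) = -0.06009 - 0.02144j ; Y_{4,4}(Ω₂) = -0.01782 - 0.27134j ; Δ = -0.00475 + 0.01669j
Σ over m = 0.22915 - 0.00000j; ×(4π/9) → 0.31996 - 0.00000j. Real part: 0.319956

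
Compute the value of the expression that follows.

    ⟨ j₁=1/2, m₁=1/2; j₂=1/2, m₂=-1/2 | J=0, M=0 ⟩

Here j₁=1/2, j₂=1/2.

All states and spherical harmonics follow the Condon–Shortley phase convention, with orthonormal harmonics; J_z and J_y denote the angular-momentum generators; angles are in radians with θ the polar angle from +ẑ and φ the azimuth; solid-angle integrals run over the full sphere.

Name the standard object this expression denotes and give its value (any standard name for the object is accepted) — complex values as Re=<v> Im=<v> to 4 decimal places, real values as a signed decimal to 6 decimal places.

This is a Clebsch–Gordan (vector-coupling) coefficient.
j₁+j₂−J=1  J+j₁−j₂=0  J−j₁+j₂=0  j₁+j₂+J+1=2
(j₁±m₁, j₂±m₂, J±M) = (1,0,0,1,0,0)
P² = 1/2
sum k=0..0:
  [0] +1/1 = 1
S = 1
C² = P²·S² = 1/2 ; C = +0.707107

Clebsch–Gordan coefficient, +√(1/2) ≈ +0.707107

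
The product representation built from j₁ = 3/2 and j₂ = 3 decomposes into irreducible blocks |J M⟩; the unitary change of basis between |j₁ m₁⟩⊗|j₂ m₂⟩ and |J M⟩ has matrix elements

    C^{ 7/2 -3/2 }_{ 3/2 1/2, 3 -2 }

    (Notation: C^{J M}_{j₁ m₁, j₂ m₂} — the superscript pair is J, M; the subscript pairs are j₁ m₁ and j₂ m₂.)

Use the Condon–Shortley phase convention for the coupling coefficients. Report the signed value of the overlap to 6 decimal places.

triangle: 1!×2!×5!/9! = 240/362880
(j±m)!: 2!×1!×1!×5!×2!×5! = 57600
prefactor² = (2J+1)×Δ×N² = 6400/21
  k=0: +1/(0!×1!×1!×1!×1!×4!) = 1/24
  k=1: −1/(1!×0!×0!×0!×2!×5!) = -1/240
Σ = 3/80  ⇒  CG² = 6400/21×(3/80)² = 3/7
CG = +√(3/7) = +0.654654

+0.654654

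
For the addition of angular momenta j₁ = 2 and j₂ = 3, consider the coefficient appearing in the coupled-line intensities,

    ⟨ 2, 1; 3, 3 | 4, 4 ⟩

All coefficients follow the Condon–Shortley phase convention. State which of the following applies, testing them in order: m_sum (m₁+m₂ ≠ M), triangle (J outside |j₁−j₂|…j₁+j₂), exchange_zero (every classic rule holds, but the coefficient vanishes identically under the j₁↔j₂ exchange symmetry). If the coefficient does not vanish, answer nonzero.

nonzero

m-sum: m₁+m₂ = 1+3 = 4, M = 4  ✓
triangle: |j₁−j₂| = 1 ≤ J = 4 ≤ j₁+j₂ = 5  ✓
exchange: j₁≠j₂ or m₁≠m₂ — the exchange symmetry imposes no constraint here
value check: CG = −√(3/5) = -0.774597 ≠ 0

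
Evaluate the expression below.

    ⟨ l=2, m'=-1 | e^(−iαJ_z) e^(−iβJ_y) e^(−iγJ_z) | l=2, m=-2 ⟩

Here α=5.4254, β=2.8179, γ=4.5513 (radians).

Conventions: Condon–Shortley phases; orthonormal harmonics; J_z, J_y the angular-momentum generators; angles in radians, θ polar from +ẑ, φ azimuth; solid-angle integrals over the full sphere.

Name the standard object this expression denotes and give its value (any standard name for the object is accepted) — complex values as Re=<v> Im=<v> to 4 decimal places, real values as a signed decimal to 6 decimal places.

This is a Wigner D-matrix element — the rotation-matrix element ⟨l m'| R(α,β,γ) |l m⟩ in the angular-momentum basis.
D^2_{-1,-2}(5.4254,2.8179,4.5513) = e^{-i·-1·5.4254}·d^2_{-1,-2}(2.8179)·e^{-i·-2·4.5513}. Compute d first:
With c≡cos(β/2)=0.161141 and s≡sin(β/2)=0.986931, N=[1·6·1·24]^{1/2}=12.000000
k∈{0} keeps every argument non-negative
  k=0: (−1)^1·12.0000/(6)·0.1611^3·0.9869^1 = -0.008259
d^2_{-1,-2}(2.8179) = -0.008259
Phases: e^{-i·(-1)·5.4254}=+0.654114-0.756396i, e^{-i·(-2)·4.5513}=-0.948548+0.316633i ⇒ D=+0.003146-0.007636i

Wigner D-matrix element, Re=0.0031 Im=-0.0076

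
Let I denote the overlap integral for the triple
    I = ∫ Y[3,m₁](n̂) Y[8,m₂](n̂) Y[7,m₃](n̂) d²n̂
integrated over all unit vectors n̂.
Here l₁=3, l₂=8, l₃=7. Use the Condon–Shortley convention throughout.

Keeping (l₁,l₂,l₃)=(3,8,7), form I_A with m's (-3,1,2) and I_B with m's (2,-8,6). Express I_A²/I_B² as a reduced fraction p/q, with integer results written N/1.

486/845

l's match ⇒ only the (l;m) 3-j factors differ between A and B.
A: triangle coeff Δ(3,8,7) = 1/5290740; Σ_t [4,4]: t=4:+1/29030400 = 1/29030400; (3j)²=54/4199 [(3 8 7; -3 1 2)], sign=-1
B: triangle coeff Δ(3,8,7) = 1/5290740; Σ_t [0,0]: t=0:+1/11496038400 = 1/11496038400; (3j)²=65/2907 [(3 8 7; 2 -8 6)], sign=-1
I_A²/I_B² = (54/4199)/(65/2907) = 486/845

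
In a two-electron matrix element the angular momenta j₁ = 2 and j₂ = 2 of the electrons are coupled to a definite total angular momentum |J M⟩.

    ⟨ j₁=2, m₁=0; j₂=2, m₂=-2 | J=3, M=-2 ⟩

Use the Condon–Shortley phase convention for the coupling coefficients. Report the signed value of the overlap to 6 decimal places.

triangle: 1!·3!·3!/8! = 36/40320
(j±m)!: 2!·2!·0!·4!·1!·5! = 11520
prefactor² = (2J+1)·Δ·N² = 72
  k=0: +1/(0!·1!·2!·0!·1!·3!) = 1/12
Σ = 1/12  ⇒  CG² = 72·(1/12)² = 1/2
CG = +√(1/2) = +0.707107

+√(1/2) = +0.707107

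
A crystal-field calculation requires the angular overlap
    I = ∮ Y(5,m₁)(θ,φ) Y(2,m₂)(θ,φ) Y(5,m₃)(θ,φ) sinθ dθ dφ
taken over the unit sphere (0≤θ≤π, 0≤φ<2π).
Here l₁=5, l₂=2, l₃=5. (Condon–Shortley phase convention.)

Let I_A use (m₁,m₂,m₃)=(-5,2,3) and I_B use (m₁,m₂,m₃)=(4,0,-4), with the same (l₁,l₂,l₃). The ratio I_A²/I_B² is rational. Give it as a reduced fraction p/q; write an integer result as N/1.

l's match ⇒ only the (l;m) 3-j factors differ between A and B.
A: triangle coeff Δ(5,2,5) = 1/38610; Σ_t [2,2]: t=2:+1/161280 = 1/161280; (3j)²=1/143 [(5 2 5; -5 2 3)], sign=+1
B: triangle coeff Δ(5,2,5) = 1/38610; Σ_t [0,1]: t=0:+1/20160 t=1:−1/40320 = 1/40320; (3j)²=6/715 [(5 2 5; 4 0 -4)], sign=-1
I_A²/I_B² = (1/143)/(6/715) = 5/6

5/6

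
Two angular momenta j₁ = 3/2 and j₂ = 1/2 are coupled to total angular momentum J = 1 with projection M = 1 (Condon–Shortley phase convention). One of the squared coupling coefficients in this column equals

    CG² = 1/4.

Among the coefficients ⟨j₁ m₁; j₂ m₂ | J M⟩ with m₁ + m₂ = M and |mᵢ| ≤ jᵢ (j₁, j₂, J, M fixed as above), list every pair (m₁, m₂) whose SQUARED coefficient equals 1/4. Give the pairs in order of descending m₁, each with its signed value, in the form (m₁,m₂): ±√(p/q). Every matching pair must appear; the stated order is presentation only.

Admissible pairs with m₁+m₂ = M = 1: (1/2,1/2), (3/2,-1/2)
  (m₁,m₂)=(3/2,-1/2): CG² = 3/4, CG = +√(3/4)
  (m₁,m₂)=(1/2,1/2): CG² = 1/4, CG = −√(1/4)   ← matches the target
Pairs with CG² = 1/4: (1/2,1/2): −√(1/4)

(1/2,1/2): −√(1/4)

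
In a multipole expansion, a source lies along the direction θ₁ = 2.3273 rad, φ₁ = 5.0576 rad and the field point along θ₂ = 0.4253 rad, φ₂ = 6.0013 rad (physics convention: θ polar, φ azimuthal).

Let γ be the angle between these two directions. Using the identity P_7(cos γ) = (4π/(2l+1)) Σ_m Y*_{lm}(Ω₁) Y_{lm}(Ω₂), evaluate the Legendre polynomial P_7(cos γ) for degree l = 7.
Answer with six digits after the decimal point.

-0.108554

Expand P_7 via completeness: Σ_{m} conj(Y_{7,m}) at Ω₁ times Y_{7,m} at Ω₂ —
  term(m=-7) = +0.000052-0.000017i   from Y*(Ω₁)=-0.035679-0.040262i, Y(Ω₂)=-0.000399+0.000937i
  term(m=-6) = -0.001299-0.000929i   from Y*(Ω₁)=-0.091158+0.166678i, Y(Ω₂)=-0.001011+0.008347i
  term(m=-5) = +0.000100+0.016424i   from Y*(Ω₁)=+0.377898+0.059148i, Y(Ω₂)=+0.006899+0.042380i
  term(m=-4) = +0.053535-0.039297i   from Y*(Ω₁)=-0.083121-0.432314i, Y(Ω₂)=+0.064698+0.136273i
  term(m=-3) = -0.053594-0.017197i   from Y*(Ω₁)=-0.133439+0.079112i, Y(Ω₂)=+0.240643+0.271544i
  term(m=-2) = -0.048382-0.147675i   from Y*(Ω₁)=-0.222611-0.183887i, Y(Ω₂)=+0.454911+0.287601i
  term(m=-1) = -0.051981+0.071730i   from Y*(Ω₁)=-0.100710+0.280054i, Y(Ω₂)=+0.285906+0.082797i
  term(m=+0) = +0.073561+0.000000i   from Y*(Ω₁)=-0.208465-0.000000i, Y(Ω₂)=-0.352870+0.000000i
  term(m=+1) = -0.051981-0.071730i   from Y*(Ω₁)=+0.100710+0.280054i, Y(Ω₂)=-0.285906+0.082797i
  term(m=+2) = -0.048382+0.147675i   from Y*(Ω₁)=-0.222611+0.183887i, Y(Ω₂)=+0.454911-0.287601i
  term(m=+3) = -0.053594+0.017197i   from Y*(Ω₁)=+0.133439+0.079112i, Y(Ω₂)=-0.240643+0.271544i
  term(m=+4) = +0.053535+0.039297i   from Y*(Ω₁)=-0.083121+0.432314i, Y(Ω₂)=+0.064698-0.136273i
  term(m=+5) = +0.000100-0.016424i   from Y*(Ω₁)=-0.377898+0.059148i, Y(Ω₂)=-0.006899+0.042380i
  term(m=+6) = -0.001299+0.000929i   from Y*(Ω₁)=-0.091158-0.166678i, Y(Ω₂)=-0.001011-0.008347i
  term(m=+7) = +0.000052+0.000017i   from Y*(Ω₁)=+0.035679-0.040262i, Y(Ω₂)=+0.000399+0.000937i
Σ over m = -0.129577-0.000000i; ×(4π/15) → -0.108554-0.000000i. Real part: -0.108554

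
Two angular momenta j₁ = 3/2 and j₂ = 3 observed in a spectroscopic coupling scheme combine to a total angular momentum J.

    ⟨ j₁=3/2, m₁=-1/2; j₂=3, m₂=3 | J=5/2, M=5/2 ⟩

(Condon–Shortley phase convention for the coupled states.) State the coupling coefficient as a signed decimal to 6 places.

triangle: 2!·1!·4!/8! = 48/40320
(j±m)!: 1!·2!·6!·0!·5!·0! = 172800
prefactor² = (2J+1)·Δ·N² = 8640/7
  k=2: +1/(2!·0!·0!·4!·1!·0!) = 1/48
Σ = 1/48  ⇒  CG² = 8640/7·(1/48)² = 15/28
CG = +√(15/28) = +0.731925

+0.731925  (= +√(15/28))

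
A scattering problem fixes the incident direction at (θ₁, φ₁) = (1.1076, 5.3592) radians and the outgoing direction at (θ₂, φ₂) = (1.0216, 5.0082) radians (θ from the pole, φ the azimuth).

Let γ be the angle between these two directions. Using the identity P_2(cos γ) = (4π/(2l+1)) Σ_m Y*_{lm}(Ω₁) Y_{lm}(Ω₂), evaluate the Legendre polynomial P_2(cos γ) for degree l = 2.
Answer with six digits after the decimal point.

Expand P_2 via completeness: Σ_{m} conj(Y_{2,m}) at Ω₁ times Y_{2,m} at Ω₂ —
  m=-2: (-0.08460 - 0.29736j) × (-0.23326 + 0.15673j) = 0.06634 + 0.05610j  (running Σ = 0.06634 + 0.05610j)
  m=-1: (0.18610 - 0.24643j) × (0.10027 + 0.32903j) = 0.09974 + 0.03652j  (running Σ = 0.16608 + 0.09262j)
  m=0: (-0.12650 + 0.00000j) × (-0.05757 + 0.00000j) = 0.00728 + 0.00000j  (running Σ = 0.17336 + 0.09262j)
  m=1: (-0.18610 - 0.24643j) × (-0.10027 + 0.32903j) = 0.09974 - 0.03652j  (running Σ = 0.27311 + 0.05610j)
  m=2: (-0.08460 + 0.29736j) × (-0.23326 - 0.15673j) = 0.06634 - 0.05610j  (running Σ = 0.33945 + 0.00000j)
Total Σ_m = 0.33945 + 0.00000j. Multiply by 2.513274: 0.85312 + 0.00000j. P_2(cos γ) = 0.853122

0.853122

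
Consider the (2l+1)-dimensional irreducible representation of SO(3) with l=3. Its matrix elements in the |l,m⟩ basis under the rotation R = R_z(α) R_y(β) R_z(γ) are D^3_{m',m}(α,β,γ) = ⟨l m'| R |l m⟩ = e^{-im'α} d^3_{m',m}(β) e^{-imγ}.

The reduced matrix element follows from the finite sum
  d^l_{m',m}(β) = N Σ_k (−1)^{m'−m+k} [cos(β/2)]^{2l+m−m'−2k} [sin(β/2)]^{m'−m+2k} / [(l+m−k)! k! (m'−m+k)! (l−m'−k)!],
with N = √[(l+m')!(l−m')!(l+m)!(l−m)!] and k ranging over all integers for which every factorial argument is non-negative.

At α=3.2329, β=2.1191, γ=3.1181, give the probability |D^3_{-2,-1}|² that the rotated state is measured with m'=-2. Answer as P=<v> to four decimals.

P=0.1714

Split into d^3_{-2,-1}(β=2.1191) × two z-phases.
Half-angle: c=0.489265, s=0.872135. N=√(1·120·2·24)=75.894664
Admissible k: 1..2 (factorial args all ≥0)
  k=1: (−1)^0·75.8947/(24)·0.4893^5·0.8721^1 = +0.077322
  k=2: (−1)^1·75.8947/(12)·0.4893^3·0.8721^3 = -0.491375
d^3_{-2,-1}(2.1191) = +0.077322 -0.491375 = -0.414053
|D^3_{-2,-1}|² = |d^3_{-2,-1}(β)|² = (-0.414053)² = 0.171440 (the z-rotation phases have unit modulus)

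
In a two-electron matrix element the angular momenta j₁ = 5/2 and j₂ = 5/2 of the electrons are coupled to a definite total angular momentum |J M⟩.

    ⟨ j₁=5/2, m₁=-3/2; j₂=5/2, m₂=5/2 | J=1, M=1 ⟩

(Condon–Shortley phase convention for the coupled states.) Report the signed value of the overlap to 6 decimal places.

√[3·4!1!1!/7! · 1!4!5!0!2!0!] = √(576/7)
  +(−1)^4/∏(4,0,0,1,1,0)! = 1/24  (running 1/24)
⟨..|..⟩ = √(576/7)·(1/24) = +0.377964

+√(1/7) = +0.377964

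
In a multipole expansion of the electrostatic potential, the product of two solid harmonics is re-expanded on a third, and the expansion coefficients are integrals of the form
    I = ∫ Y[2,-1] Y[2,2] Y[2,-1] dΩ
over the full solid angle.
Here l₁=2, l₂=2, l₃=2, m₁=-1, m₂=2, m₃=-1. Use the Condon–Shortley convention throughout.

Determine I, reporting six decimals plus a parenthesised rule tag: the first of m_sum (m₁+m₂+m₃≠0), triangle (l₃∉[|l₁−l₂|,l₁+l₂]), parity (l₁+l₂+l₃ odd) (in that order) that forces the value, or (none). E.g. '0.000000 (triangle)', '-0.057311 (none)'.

m-sum 0 ✓  L=6 even ✓  0≤2≤4 ✓
Π(2lᵢ+1) = 5×5×5 = 125
triangle coeff Δ(2,2,2) = 1/630
Σ_t [0,2]: t=0:+1/8 t=1:−1/1 t=2:+1/8 = -3/4
(3j)²=2/35 [(2 2 2; 0 0 0)], sign=-1
Σ_t [2,2]: t=2:+1/4 = 1/4
(3j)²=3/35 [(2 2 2; -1 2 -1)], sign=-1
⇒ 4πI² = 30/49
I = (+1)√(30/49/(4π)) = 0.22072812
No selection rule forces the value: the integral is nonzero (none).

0.220728 (none)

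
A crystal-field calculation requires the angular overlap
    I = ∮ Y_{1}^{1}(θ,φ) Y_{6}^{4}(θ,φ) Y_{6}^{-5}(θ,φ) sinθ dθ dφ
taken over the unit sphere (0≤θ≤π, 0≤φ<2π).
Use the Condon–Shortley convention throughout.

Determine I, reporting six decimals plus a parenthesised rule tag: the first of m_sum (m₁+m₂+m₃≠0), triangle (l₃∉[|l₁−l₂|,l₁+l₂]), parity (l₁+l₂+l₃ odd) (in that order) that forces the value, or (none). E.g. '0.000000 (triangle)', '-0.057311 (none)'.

Σlᵢ=13 odd — θ-integrand is odd under cosθ→−cosθ; I=0

0.000000 (parity)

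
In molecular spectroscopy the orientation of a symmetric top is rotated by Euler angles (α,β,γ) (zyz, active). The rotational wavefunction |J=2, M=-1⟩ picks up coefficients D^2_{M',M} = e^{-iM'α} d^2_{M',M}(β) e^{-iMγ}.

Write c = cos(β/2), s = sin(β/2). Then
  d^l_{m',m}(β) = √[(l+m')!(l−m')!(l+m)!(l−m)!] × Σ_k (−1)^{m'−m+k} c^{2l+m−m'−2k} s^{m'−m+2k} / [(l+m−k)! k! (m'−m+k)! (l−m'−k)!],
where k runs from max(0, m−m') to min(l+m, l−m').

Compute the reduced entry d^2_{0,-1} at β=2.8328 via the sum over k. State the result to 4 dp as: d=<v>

d=0.3546

d^2_{0,-1}(β=2.8328) via the finite sum:
With c≡cos(β/2)=0.153784 and s≡sin(β/2)=0.988105, N=[2·2·1·6]^{1/2}=4.898979
Admissible k: 0..1 (factorial args all ≥0)
  k=0: (−1)^1·4.8990/(2)·0.1538^3·0.9881^1 = -0.008803
  k=1: (−1)^2·4.8990/(2)·0.1538^1·0.9881^3 = +0.363408
d^2_{0,-1}(2.8328) = -0.008803 +0.363408 = +0.354605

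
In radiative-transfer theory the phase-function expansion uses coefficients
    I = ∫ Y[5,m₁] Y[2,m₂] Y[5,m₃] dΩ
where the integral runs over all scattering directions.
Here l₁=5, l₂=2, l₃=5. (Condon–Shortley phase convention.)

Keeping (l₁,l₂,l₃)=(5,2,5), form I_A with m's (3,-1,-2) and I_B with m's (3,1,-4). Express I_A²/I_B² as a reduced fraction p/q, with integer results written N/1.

l's match ⇒ only the (l;m) 3-j factors differ between A and B.
A: triangle coeff Δ(5,2,5) = 1/38610; Σ_t [0,1]: t=0:+1/2880 t=1:−1/10080 = 1/4032; (3j)²=10/429 [(5 2 5; 3 -1 -2)], sign=-1
B: triangle coeff Δ(5,2,5) = 1/38610; Σ_t [1,2]: t=1:−1/10080 t=2:+1/80640 = -1/11520; (3j)²=49/1430 [(5 2 5; 3 1 -4)], sign=+1
I_A²/I_B² = (10/429)/(49/1430) = 100/147

100/147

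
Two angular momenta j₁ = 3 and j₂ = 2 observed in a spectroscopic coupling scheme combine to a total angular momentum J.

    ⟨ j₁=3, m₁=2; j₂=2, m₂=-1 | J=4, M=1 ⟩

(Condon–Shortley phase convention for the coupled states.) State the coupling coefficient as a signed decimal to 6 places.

+√(7/20) = +0.591608

j₁+j₂−J=1  J+j₁−j₂=5  J−j₁+j₂=3  j₁+j₂+J+1=10
(j₁±m₁, j₂±m₂, J±M) = (5,1,1,3,5,3)
P² = 6480/7
sum k=0..1:
  [0] +1/48 = 1/48
  [1] −1/720 = -1/720
S = 7/360
C² = P²·S² = 7/20 ; C = +0.591608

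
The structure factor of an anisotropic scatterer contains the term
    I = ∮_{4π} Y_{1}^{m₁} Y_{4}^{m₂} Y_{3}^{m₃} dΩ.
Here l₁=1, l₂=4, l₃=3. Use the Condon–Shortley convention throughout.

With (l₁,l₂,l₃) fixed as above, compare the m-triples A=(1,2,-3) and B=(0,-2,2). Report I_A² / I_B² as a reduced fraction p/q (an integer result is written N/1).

Same 1,4,3: normalisation and zero-m 3j drop out of the ratio.
A: Δ: 2! 0! 6! / 9! → 1/252; sum: t=0:+1/1440 = 1/1440; 3j²(1 4 3; 1 2 -3) = Δ·Π!·Σ² = 1/252  (sign +1)
B: Δ: 2! 0! 6! / 9! → 1/252; sum: t=1:−1/120 = -1/120; 3j²(1 4 3; 0 -2 2) = Δ·Π!·Σ² = 1/21  (sign +1)
I_A²/I_B² = (1/252)/(1/21) = 1/12

1/12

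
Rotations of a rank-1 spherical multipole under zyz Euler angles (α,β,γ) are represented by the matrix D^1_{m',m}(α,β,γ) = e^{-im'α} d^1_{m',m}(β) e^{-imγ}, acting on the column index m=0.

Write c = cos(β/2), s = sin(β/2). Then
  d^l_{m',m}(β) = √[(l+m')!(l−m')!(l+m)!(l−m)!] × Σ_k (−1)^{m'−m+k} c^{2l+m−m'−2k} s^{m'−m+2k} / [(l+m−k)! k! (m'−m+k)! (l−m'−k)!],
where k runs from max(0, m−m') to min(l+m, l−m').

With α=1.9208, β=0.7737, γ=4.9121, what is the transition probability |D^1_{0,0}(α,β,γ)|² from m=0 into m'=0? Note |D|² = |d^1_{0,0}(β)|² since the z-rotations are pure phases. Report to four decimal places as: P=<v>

P=0.5117

Split into d^1_{0,0}(β=0.7737) × two z-phases.
With c≡cos(β/2)=0.926102 and s≡sin(β/2)=0.377273, N=[1·1·1·1]^{1/2}=1.000000
The bounds max(0,m−m')=0 and min(l+m,l−m')=1 give 2 terms
  k=0: (−1)^0·1.0000/(1)·0.9261^2·0.3773^0 = +0.857665
  k=1: (−1)^1·1.0000/(1)·0.9261^0·0.3773^2 = -0.142335
d^1_{0,0}(0.7737) = +0.857665 -0.142335 = +0.715330
|D^1_{0,0}|² = |d^1_{0,0}(β)|² = (+0.715330)² = 0.511697 (the z-rotation phases have unit modulus)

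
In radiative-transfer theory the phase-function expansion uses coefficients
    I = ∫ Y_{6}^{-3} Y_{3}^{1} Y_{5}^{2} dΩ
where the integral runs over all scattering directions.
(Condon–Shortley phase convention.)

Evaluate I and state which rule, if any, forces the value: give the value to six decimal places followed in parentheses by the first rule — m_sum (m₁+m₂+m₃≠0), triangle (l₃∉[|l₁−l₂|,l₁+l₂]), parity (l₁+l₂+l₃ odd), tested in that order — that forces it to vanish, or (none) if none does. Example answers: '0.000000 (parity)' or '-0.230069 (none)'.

-0.152880 (none)

m-sum 0 ✓  L=14 even ✓  3≤5≤9 ✓
Π(2lᵢ+1) = 13×7×11 = 1001
triangle coeff Δ(6,3,5) = 1/675675
Σ_t [1,3]: t=1:−1/8640 t=2:+1/2304 t=3:−1/8640 = 7/34560
(3j)²=7/429 [(6 3 5; 0 0 0)], sign=-1
Σ_t [2,4]: t=2:+1/40320 t=3:−1/8640 t=4:+1/34560 = -1/16128
(3j)²=18/1001 [(6 3 5; -3 1 2)], sign=+1
⇒ 4πI² = 42/143
I = (-1)√(42/143/(4π)) = -0.15288036
No selection rule forces the value: the integral is nonzero (none).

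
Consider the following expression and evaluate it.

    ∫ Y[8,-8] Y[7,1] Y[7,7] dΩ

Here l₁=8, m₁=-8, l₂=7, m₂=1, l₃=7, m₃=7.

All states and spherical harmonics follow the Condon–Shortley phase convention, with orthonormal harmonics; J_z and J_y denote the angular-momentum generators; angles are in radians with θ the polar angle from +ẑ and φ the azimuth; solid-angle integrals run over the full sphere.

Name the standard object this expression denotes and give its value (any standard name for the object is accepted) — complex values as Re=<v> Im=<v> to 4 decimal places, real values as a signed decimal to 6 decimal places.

This is a Gaunt coefficient — the integral of a triple product of spherical harmonics over the sphere.
Checks pass: Σm=0; 22 even; l₃=7∈[1,15].
(2·8+1)(2·7+1)(2·7+1) = 3825
Δ: 8! 8! 6! / 23! → 1/22086194130
sum: t=1:−1/18289152000 t=2:+1/248832000 t=3:−1/24883200 t=4:+1/11943936 t=5:−1/24883200 t=6:+1/248832000 t=7:−1/18289152000 = 11/975421440
3j²(8 7 7; 0 0 0) = Δ·Π!·Σ² = 1750/289731  (sign -1)
sum: t=8:+1/1170505728000 = 1/1170505728000
3j²(8 7 7; -8 1 7) = Δ·Π!·Σ² = 13/7429  (sign +1)
combine: 4πI² = 3825·1750/289731·13/7429 = 131250/3246473
take √, sign -1: I = -0.05672034

Gaunt coefficient, -0.056720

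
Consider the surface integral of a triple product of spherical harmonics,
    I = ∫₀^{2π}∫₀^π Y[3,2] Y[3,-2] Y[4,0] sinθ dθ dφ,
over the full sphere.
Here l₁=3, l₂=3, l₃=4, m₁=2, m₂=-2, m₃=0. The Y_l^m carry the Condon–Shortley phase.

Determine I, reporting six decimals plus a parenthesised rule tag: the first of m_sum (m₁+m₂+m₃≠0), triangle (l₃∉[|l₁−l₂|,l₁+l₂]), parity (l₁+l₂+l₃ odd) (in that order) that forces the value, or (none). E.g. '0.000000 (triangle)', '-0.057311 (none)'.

Checks pass: Σm=0; 10 even; l₃=4∈[0,6].
(2·3+1)(2·3+1)(2·4+1) = 441
Δ: 2! 4! 4! / 11! → 1/34650
sum: t=0:+1/72 t=1:−1/16 t=2:+1/72 = -5/144
3j²(3 3 4; 0 0 0) = Δ·Π!·Σ² = 2/77  (sign -1)
sum: t=0:+1/72 t=1:−1/576 = 7/576
3j²(3 3 4; 2 -2 0) = Δ·Π!·Σ² = 7/198  (sign +1)
combine: 4πI² = 441·2/77·7/198 = 49/121
take √, sign -1: I = -0.17951487
No selection rule forces the value: the integral is nonzero (none).

-0.179515 (none)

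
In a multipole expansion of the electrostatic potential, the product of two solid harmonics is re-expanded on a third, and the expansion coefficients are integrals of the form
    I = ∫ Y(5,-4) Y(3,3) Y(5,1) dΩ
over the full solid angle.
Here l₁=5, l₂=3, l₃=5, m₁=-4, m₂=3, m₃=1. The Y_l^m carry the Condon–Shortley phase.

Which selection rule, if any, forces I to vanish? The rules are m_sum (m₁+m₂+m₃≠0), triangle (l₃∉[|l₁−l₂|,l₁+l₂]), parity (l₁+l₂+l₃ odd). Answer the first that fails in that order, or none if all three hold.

parity

Σmᵢ = 0  ✓
l₃∈[|l₁−l₂|,l₁+l₂]=[2,8], have l₃=5  ✓
Σlᵢ = 13 ⇒ odd  ✗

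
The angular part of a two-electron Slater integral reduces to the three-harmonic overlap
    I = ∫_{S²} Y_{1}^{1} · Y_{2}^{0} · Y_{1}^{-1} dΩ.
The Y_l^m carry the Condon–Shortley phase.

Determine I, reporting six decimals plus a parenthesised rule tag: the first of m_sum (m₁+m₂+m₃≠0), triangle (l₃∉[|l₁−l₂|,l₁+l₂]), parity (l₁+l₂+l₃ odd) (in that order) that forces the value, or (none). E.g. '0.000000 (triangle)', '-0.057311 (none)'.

0.126157 (none)

Checks pass: Σm=0; 4 even; l₃=1∈[1,3].
(2·1+1)(2·2+1)(2·1+1) = 45
Δ: 2! 0! 2! / 5! → 1/30
sum: t=1:−1/1 = -1/1
3j²(1 2 1; 0 0 0) = Δ·Π!·Σ² = 2/15  (sign +1)
sum: t=0:+1/4 = 1/4
3j²(1 2 1; 1 0 -1) = Δ·Π!·Σ² = 1/30  (sign +1)
combine: 4πI² = 45·2/15·1/30 = 1/5
take √, sign +1: I = 0.12615663
No selection rule forces the value: the integral is nonzero (none).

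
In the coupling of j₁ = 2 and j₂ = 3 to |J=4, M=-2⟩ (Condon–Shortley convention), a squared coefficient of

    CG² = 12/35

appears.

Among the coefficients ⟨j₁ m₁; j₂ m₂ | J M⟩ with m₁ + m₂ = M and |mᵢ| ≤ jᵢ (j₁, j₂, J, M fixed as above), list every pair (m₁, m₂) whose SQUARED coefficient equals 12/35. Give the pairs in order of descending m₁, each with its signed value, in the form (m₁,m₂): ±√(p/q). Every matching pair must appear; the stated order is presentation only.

Admissible pairs with m₁+m₂ = M = -2: (-2,0), (-1,-1), (0,-2), (1,-3)
  (m₁,m₂)=(1,-3): CG² = 27/140, CG = +√(27/140)
  (m₁,m₂)=(0,-2): CG² = 12/35, CG = +√(12/35)   ← matches the target
  (m₁,m₂)=(-1,-1): CG² = 1/28, CG = −√(1/28)
  (m₁,m₂)=(-2,0): CG² = 3/7, CG = −√(3/7)
Pairs with CG² = 12/35: (0,-2): +√(12/35)

(0,-2): +√(12/35)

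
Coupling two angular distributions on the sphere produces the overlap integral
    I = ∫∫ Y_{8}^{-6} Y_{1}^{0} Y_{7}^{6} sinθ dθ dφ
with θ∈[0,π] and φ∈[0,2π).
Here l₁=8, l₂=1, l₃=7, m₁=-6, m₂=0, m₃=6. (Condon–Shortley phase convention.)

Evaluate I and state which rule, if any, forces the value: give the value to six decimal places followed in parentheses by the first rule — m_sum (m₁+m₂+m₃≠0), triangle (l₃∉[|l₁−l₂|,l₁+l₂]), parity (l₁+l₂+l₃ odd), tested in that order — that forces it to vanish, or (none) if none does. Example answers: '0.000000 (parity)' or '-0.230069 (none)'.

Checks pass: Σm=0; 16 even; l₃=7∈[7,9].
(2·8+1)(2·1+1)(2·7+1) = 765
Δ: 2! 14! 0! / 17! → 1/2040
sum: t=1:−1/25401600 = -1/25401600
3j²(8 1 7; 0 0 0) = Δ·Π!·Σ² = 8/255  (sign +1)
sum: t=1:−1/6227020800 = -1/6227020800
3j²(8 1 7; -6 0 6) = Δ·Π!·Σ² = 7/510  (sign +1)
combine: 4πI² = 765·8/255·7/510 = 28/85
take √, sign +1: I = 0.16190663
No selection rule forces the value: the integral is nonzero (none).

0.161907 (none)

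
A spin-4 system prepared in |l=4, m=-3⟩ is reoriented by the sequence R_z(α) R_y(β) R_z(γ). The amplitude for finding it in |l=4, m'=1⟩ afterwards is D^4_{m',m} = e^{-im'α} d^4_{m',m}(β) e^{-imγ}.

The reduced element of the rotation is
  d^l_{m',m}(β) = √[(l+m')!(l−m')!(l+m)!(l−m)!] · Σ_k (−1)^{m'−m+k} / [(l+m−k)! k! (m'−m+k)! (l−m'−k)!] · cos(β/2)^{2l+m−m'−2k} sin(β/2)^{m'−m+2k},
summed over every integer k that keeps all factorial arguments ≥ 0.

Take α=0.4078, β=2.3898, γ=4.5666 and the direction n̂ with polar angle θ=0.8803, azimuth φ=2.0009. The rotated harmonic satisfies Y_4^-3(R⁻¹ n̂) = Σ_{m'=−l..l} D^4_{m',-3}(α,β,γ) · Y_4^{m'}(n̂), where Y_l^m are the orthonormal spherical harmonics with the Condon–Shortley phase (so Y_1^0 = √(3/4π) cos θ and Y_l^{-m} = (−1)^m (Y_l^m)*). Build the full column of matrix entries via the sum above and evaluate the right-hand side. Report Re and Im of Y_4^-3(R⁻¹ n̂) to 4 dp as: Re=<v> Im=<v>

Need the full column D^4_{m',-3} for m'=−4..4 at α=0.4078, β=2.3898, γ=4.5666.
cos(β/2)=0.367106, sin(β/2)=0.930179
d^4_{-4,-3}: single k=1 term ⇒ +0.002364;  D = -0.002198+0.000870i
d^4_{-3,-3}: k∈[0..1] ⇒ +0.000330 -0.014825 = -0.014495;  D = +0.010256-0.010243i
d^4_{-2,-3}: k∈[0..1] ⇒ -0.003127 +0.060234 = +0.057107;  D = -0.021088+0.053071i
d^4_{-1,-3}: k∈[0..1] ⇒ +0.016810 -0.179868 = -0.163058;  D = -0.004820-0.162987i
d^4_{0,-3}: k∈[0..1] ⇒ -0.063493 +0.407636 = +0.344143;  D = +0.145764+0.311749i
d^4_{1,-3}: k∈[0..1] ⇒ +0.179868 -0.692872 = -0.513005;  D = -0.383770-0.340433i
d^4_{2,-3}: k∈[0..1] ⇒ -0.386717 +0.827602 = +0.440885;  D = +0.418803+0.137779i
d^4_{3,-3}: k∈[0..1] ⇒ +0.611056 -0.560444 = +0.050612;  D = +0.050408-0.004547i
d^4_{4,-3}: single k=0 term ⇒ -0.625608;  D = -0.549690+0.298708i
Y_4^{m'}(θ=0.8803,φ=2.0009) and Σ D·Y over m':
  (-0.0022+0.0009i)·(-0.0233-0.1546i)  (+0.0103-0.0102i)·(+0.3510+0.1011i)  (-0.0211+0.0531i)·(-0.2386+0.2772i)  (-0.0048-0.1630i)·(+0.0155+0.0339i)  (+0.1458+0.3117i)·(-0.3608+0.0000i)  (-0.3838-0.3404i)·(-0.0155+0.0339i)  (+0.4188+0.1378i)·(-0.2386-0.2772i)  (+0.0504-0.0045i)·(-0.3510+0.1011i)  (-0.5497+0.2987i)·(-0.0233+0.1546i)
Y_4^-3(R⁻¹ n̂) = -0.146835-0.377821i

Re=-0.1468 Im=-0.3778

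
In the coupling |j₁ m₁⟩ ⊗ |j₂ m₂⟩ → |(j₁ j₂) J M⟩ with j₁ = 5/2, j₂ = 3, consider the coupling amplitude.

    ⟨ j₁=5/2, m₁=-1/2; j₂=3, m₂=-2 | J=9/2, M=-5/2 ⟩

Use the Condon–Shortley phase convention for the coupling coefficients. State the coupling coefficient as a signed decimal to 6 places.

+√(49/198) ≈ +0.497468

triangle: 1!·4!·5!/11! = 2880/39916800
(j±m)!: 2!·3!·1!·5!·2!·7! = 14515200
prefactor² = (2J+1)·Δ·N² = 115200/11
  k=0: +1/(0!·1!·3!·1!·1!·4!) = 1/144
  k=1: −1/(1!·0!·2!·0!·2!·5!) = -1/480
Σ = 7/1440  ⇒  CG² = 115200/11·(7/1440)² = 49/198
CG = +√(49/198) = +0.497468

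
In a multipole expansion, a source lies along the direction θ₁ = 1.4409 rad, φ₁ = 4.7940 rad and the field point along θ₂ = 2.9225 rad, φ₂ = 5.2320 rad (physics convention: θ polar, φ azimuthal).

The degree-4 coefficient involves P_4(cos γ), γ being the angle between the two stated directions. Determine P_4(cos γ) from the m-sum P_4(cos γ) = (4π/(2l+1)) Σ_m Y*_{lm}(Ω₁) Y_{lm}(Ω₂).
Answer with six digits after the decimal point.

Expand P_4 via completeness: Σ_{m} conj(Y_{4,m}) at Ω₁ times Y_{4,m} at Ω₂ —
  m=-4: (+0.405214+0.137188i) × (-0.000480-0.000863i) = -0.000076-0.000416i  (running Σ = -0.000076-0.000416i)
  m=-3: (-0.038315+0.153354i) × (+0.012543+0.000150i) = -0.000504+0.001918i  (running Σ = -0.000580+0.001502i)
  m=-2: (+0.286422+0.047170i) × (-0.045412+0.077226i) = -0.016650+0.019977i  (running Σ = -0.017229+0.021479i)
  m=-1: (-0.014279+0.174571i) × (-0.182862-0.319664i) = +0.058415-0.027358i  (running Σ = +0.041186-0.005879i)
  m=0: (+0.265152-0.000000i) × (+0.654661+0.000000i) = +0.173584+0.000000i  (running Σ = +0.214770-0.005879i)
  m=1: (+0.014279+0.174571i) × (+0.182862-0.319664i) = +0.058415+0.027358i  (running Σ = +0.273185+0.021479i)
  m=2: (+0.286422-0.047170i) × (-0.045412-0.077226i) = -0.016650-0.019977i  (running Σ = +0.256535+0.001502i)
  m=3: (+0.038315+0.153354i) × (-0.012543+0.000150i) = -0.000504-0.001918i  (running Σ = +0.256032-0.000416i)
  m=4: (+0.405214-0.137188i) × (-0.000480+0.000863i) = -0.000076+0.000416i  (running Σ = +0.255955+0.000000i)
Total Σ_m = +0.255955+0.000000i. Multiply by 1.396263: +0.357381+0.000000i. P_4(cos γ) = 0.357381

0.357381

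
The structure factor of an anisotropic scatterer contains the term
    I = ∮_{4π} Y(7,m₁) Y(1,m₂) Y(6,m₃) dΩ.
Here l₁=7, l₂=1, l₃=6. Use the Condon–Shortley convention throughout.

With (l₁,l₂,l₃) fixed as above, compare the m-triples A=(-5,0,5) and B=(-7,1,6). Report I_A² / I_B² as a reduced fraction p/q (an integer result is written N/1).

24/91

l's match ⇒ only the (l;m) 3-j factors differ between A and B.
A: triangle coeff Δ(7,1,6) = 1/1365; Σ_t [1,1]: t=1:−1/39916800 = -1/39916800; (3j)²=8/455 [(7 1 6; -5 0 5)], sign=+1
B: triangle coeff Δ(7,1,6) = 1/1365; Σ_t [2,2]: t=2:+1/958003200 = 1/958003200; (3j)²=1/15 [(7 1 6; -7 1 6)], sign=+1
I_A²/I_B² = (8/455)/(1/15) = 24/91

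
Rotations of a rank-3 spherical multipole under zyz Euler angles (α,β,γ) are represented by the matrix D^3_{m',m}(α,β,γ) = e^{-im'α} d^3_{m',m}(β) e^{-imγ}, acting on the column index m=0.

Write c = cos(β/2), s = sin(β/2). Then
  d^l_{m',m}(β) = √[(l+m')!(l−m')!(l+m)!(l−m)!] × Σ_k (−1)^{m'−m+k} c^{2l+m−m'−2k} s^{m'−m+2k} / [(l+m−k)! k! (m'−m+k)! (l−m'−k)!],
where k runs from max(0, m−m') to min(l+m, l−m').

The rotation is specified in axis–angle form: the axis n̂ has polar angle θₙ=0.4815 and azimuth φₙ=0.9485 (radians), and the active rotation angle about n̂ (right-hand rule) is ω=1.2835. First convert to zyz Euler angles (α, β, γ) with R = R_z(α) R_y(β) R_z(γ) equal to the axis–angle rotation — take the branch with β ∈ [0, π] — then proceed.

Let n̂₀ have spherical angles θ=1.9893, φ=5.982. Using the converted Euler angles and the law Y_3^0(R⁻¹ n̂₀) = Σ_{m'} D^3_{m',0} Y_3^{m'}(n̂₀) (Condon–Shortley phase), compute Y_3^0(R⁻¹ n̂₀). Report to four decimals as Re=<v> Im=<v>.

Re=-0.1373 Im=0.0000

Axis–angle → zyz. n̂ = (sinθₙcosφₙ, sinθₙsinφₙ, cosθₙ) = (+0.269948, +0.376296, +0.886301), ω = 1.2835.
R = I cosω + sinω [n̂]ₓ + (1−cosω) n̂n̂ᵀ gives
  R = [+0.335583, -0.777179, +0.532332; +0.922771, +0.384835, -0.019876; -0.189413, +0.497891, +0.846302]
β = atan2(√(R₁₃²+R₂₃²), R₃₃) = 0.561791; α = atan2(R₂₃, R₁₃) mod 2π = 6.245865; γ = atan2(R₃₂, −R₃₁) mod 2π = 1.207273
Need the full column D^3_{m',0} for m'=−3..3 at α=6.2459, β=0.5618, γ=1.2073.
cos(β/2)=0.960808, sin(β/2)=0.277216
d^3_{-3,0}: single k=3 term ⇒ +0.084505;  D = +0.083976-0.009441i
d^3_{-2,0}: k∈[2..3] ⇒ +0.358710 -0.029861 = +0.328849;  D = +0.327933-0.024523i
d^3_{-1,0}: k∈[1..3] ⇒ +0.786306 -0.196371 +0.005449 = +0.595384;  D = +0.594969-0.022215i
d^3_{0,0}: k∈[0..3] ⇒ +0.786717 -0.589421 +0.049067 -0.000454 = +0.245909;  D = +0.245909+0.000000i
d^3_{1,0}: k∈[0..2] ⇒ -0.786306 +0.196371 -0.005449 = -0.595384;  D = -0.594969-0.022215i
d^3_{2,0}: k∈[0..1] ⇒ +0.358710 -0.029861 = +0.328849;  D = +0.327933+0.024523i
d^3_{3,0}: single k=0 term ⇒ -0.084505;  D = -0.083976-0.009441i
Y_3^{m'}(θ=1.9893,φ=5.982) and Σ D·Y over m':
  (+0.0840-0.0094i)·(+0.1969+0.2500i)  (+0.3279-0.0245i)·(-0.2857-0.1965i)  (+0.5950-0.0222i)·(-0.0491-0.0153i)  (+0.2459+0.0000i)·(+0.3297+0.0000i)  (-0.5950-0.0222i)·(+0.0491-0.0153i)  (+0.3279+0.0245i)·(-0.2857+0.1965i)  (-0.0840-0.0094i)·(-0.1969+0.2500i)
Y_3^0(R⁻¹ n̂) = -0.137278+0.000000i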